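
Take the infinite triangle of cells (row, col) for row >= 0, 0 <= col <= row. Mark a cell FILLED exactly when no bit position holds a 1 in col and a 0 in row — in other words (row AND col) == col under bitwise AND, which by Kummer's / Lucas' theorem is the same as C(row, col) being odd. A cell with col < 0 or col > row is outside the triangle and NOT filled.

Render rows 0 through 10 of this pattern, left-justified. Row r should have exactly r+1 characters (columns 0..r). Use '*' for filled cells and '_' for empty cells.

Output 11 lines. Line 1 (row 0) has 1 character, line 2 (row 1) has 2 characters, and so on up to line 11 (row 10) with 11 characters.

Answer: *
**
*_*
****
*___*
**__**
*_*_*_*
********
*_______*
**______**
*_*_____*_*

Derivation:
r0=0: *
r1=1: **
r2=10: *_*
r3=11: ****
r4=100: *___*
r5=101: **__**
r6=110: *_*_*_*
r7=111: ********
r8=1000: *_______*
r9=1001: **______**
r10=1010: *_*_____*_*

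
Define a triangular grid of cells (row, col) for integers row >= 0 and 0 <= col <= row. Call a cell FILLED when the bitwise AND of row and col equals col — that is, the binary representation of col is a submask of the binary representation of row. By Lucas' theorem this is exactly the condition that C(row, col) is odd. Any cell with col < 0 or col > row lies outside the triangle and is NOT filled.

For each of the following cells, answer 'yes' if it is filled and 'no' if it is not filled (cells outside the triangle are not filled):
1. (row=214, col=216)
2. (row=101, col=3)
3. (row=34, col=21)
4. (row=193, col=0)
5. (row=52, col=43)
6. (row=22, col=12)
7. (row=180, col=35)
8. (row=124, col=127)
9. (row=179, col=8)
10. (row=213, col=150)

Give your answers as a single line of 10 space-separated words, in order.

Answer: no no no yes no no no no no no

Derivation:
(214,216): col outside [0, 214] -> not filled
(101,3): row=0b1100101, col=0b11, row AND col = 0b1 = 1; 1 != 3 -> empty
(34,21): row=0b100010, col=0b10101, row AND col = 0b0 = 0; 0 != 21 -> empty
(193,0): row=0b11000001, col=0b0, row AND col = 0b0 = 0; 0 == 0 -> filled
(52,43): row=0b110100, col=0b101011, row AND col = 0b100000 = 32; 32 != 43 -> empty
(22,12): row=0b10110, col=0b1100, row AND col = 0b100 = 4; 4 != 12 -> empty
(180,35): row=0b10110100, col=0b100011, row AND col = 0b100000 = 32; 32 != 35 -> empty
(124,127): col outside [0, 124] -> not filled
(179,8): row=0b10110011, col=0b1000, row AND col = 0b0 = 0; 0 != 8 -> empty
(213,150): row=0b11010101, col=0b10010110, row AND col = 0b10010100 = 148; 148 != 150 -> empty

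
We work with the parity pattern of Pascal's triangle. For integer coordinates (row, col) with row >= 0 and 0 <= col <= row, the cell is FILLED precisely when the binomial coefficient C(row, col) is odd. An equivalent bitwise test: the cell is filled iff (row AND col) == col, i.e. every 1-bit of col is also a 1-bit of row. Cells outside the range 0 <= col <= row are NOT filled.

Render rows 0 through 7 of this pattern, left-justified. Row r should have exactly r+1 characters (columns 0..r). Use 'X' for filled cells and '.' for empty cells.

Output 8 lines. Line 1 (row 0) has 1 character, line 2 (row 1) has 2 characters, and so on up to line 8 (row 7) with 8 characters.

r0=0: X
r1=1: XX
r2=10: X.X
r3=11: XXXX
r4=100: X...X
r5=101: XX..XX
r6=110: X.X.X.X
r7=111: XXXXXXXX

Answer: X
XX
X.X
XXXX
X...X
XX..XX
X.X.X.X
XXXXXXXX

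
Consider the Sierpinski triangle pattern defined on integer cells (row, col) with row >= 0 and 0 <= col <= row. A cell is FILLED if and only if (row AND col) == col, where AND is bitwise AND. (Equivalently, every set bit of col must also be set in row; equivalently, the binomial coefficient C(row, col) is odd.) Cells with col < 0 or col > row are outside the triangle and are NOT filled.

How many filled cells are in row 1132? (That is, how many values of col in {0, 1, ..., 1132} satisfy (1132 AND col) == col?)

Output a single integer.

1132 in binary = 10001101100
popcount(1132) = number of 1-bits in 10001101100 = 5
A col c satisfies (1132 AND c) == c iff every set bit of c is also set in 1132; each of the 5 set bits of 1132 can independently be on or off in c.
count = 2^5 = 32

Answer: 32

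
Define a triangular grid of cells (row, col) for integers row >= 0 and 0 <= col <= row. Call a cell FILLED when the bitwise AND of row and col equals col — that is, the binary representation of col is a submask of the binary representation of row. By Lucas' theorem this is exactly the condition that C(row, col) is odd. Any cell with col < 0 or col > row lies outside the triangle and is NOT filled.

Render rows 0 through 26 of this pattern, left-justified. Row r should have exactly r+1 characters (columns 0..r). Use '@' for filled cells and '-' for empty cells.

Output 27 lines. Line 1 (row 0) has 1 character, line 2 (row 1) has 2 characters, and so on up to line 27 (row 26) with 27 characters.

Answer: @
@@
@-@
@@@@
@---@
@@--@@
@-@-@-@
@@@@@@@@
@-------@
@@------@@
@-@-----@-@
@@@@----@@@@
@---@---@---@
@@--@@--@@--@@
@-@-@-@-@-@-@-@
@@@@@@@@@@@@@@@@
@---------------@
@@--------------@@
@-@-------------@-@
@@@@------------@@@@
@---@-----------@---@
@@--@@----------@@--@@
@-@-@-@---------@-@-@-@
@@@@@@@@--------@@@@@@@@
@-------@-------@-------@
@@------@@------@@------@@
@-@-----@-@-----@-@-----@-@

Derivation:
r0=0: @
r1=1: @@
r2=10: @-@
r3=11: @@@@
r4=100: @---@
r5=101: @@--@@
r6=110: @-@-@-@
r7=111: @@@@@@@@
r8=1000: @-------@
r9=1001: @@------@@
r10=1010: @-@-----@-@
r11=1011: @@@@----@@@@
r12=1100: @---@---@---@
r13=1101: @@--@@--@@--@@
r14=1110: @-@-@-@-@-@-@-@
r15=1111: @@@@@@@@@@@@@@@@
r16=10000: @---------------@
r17=10001: @@--------------@@
r18=10010: @-@-------------@-@
r19=10011: @@@@------------@@@@
r20=10100: @---@-----------@---@
r21=10101: @@--@@----------@@--@@
r22=10110: @-@-@-@---------@-@-@-@
r23=10111: @@@@@@@@--------@@@@@@@@
r24=11000: @-------@-------@-------@
r25=11001: @@------@@------@@------@@
r26=11010: @-@-----@-@-----@-@-----@-@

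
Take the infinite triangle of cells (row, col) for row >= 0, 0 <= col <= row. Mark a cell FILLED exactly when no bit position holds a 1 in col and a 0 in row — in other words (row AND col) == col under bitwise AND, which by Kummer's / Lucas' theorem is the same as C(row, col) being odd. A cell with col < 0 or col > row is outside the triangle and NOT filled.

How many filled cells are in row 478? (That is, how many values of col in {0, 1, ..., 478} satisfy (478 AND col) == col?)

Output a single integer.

Answer: 128

Derivation:
478 in binary = 111011110
popcount(478) = number of 1-bits in 111011110 = 7
A col c satisfies (478 AND c) == c iff every set bit of c is also set in 478; each of the 7 set bits of 478 can independently be on or off in c.
count = 2^7 = 128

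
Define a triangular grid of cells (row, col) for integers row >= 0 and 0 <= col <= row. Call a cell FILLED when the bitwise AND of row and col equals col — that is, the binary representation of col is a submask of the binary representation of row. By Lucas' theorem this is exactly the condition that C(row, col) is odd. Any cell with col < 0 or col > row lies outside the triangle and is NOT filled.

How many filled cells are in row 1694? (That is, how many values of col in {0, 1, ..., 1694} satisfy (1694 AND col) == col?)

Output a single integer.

1694 in binary = 11010011110
popcount(1694) = number of 1-bits in 11010011110 = 7
A col c satisfies (1694 AND c) == c iff every set bit of c is also set in 1694; each of the 7 set bits of 1694 can independently be on or off in c.
count = 2^7 = 128

Answer: 128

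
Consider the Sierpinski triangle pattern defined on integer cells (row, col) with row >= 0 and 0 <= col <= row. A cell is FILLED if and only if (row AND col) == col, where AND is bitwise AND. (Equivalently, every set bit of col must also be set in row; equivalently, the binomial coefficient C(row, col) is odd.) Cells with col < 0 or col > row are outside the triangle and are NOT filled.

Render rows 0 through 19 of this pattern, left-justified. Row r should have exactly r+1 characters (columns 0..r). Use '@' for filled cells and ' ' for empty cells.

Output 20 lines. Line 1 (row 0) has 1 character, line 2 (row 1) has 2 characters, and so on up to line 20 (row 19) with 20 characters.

Answer: @
@@
@ @
@@@@
@   @
@@  @@
@ @ @ @
@@@@@@@@
@       @
@@      @@
@ @     @ @
@@@@    @@@@
@   @   @   @
@@  @@  @@  @@
@ @ @ @ @ @ @ @
@@@@@@@@@@@@@@@@
@               @
@@              @@
@ @             @ @
@@@@            @@@@

Derivation:
r0=0: @
r1=1: @@
r2=10: @ @
r3=11: @@@@
r4=100: @   @
r5=101: @@  @@
r6=110: @ @ @ @
r7=111: @@@@@@@@
r8=1000: @       @
r9=1001: @@      @@
r10=1010: @ @     @ @
r11=1011: @@@@    @@@@
r12=1100: @   @   @   @
r13=1101: @@  @@  @@  @@
r14=1110: @ @ @ @ @ @ @ @
r15=1111: @@@@@@@@@@@@@@@@
r16=10000: @               @
r17=10001: @@              @@
r18=10010: @ @             @ @
r19=10011: @@@@            @@@@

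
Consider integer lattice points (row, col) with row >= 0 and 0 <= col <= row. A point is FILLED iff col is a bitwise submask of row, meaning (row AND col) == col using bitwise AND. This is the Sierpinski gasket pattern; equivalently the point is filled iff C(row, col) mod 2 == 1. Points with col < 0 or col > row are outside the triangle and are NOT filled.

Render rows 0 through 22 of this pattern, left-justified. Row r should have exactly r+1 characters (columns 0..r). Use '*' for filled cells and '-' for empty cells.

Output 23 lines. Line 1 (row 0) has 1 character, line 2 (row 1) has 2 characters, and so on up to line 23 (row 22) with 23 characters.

r0=0: *
r1=1: **
r2=10: *-*
r3=11: ****
r4=100: *---*
r5=101: **--**
r6=110: *-*-*-*
r7=111: ********
r8=1000: *-------*
r9=1001: **------**
r10=1010: *-*-----*-*
r11=1011: ****----****
r12=1100: *---*---*---*
r13=1101: **--**--**--**
r14=1110: *-*-*-*-*-*-*-*
r15=1111: ****************
r16=10000: *---------------*
r17=10001: **--------------**
r18=10010: *-*-------------*-*
r19=10011: ****------------****
r20=10100: *---*-----------*---*
r21=10101: **--**----------**--**
r22=10110: *-*-*-*---------*-*-*-*

Answer: *
**
*-*
****
*---*
**--**
*-*-*-*
********
*-------*
**------**
*-*-----*-*
****----****
*---*---*---*
**--**--**--**
*-*-*-*-*-*-*-*
****************
*---------------*
**--------------**
*-*-------------*-*
****------------****
*---*-----------*---*
**--**----------**--**
*-*-*-*---------*-*-*-*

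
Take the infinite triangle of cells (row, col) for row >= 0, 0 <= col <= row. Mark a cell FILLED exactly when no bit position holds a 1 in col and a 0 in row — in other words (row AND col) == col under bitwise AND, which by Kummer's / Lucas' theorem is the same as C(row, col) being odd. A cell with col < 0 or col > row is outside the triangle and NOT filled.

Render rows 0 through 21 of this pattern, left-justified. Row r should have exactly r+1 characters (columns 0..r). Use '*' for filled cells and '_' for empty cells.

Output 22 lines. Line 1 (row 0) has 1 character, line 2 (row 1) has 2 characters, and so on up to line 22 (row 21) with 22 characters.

r0=0: *
r1=1: **
r2=10: *_*
r3=11: ****
r4=100: *___*
r5=101: **__**
r6=110: *_*_*_*
r7=111: ********
r8=1000: *_______*
r9=1001: **______**
r10=1010: *_*_____*_*
r11=1011: ****____****
r12=1100: *___*___*___*
r13=1101: **__**__**__**
r14=1110: *_*_*_*_*_*_*_*
r15=1111: ****************
r16=10000: *_______________*
r17=10001: **______________**
r18=10010: *_*_____________*_*
r19=10011: ****____________****
r20=10100: *___*___________*___*
r21=10101: **__**__________**__**

Answer: *
**
*_*
****
*___*
**__**
*_*_*_*
********
*_______*
**______**
*_*_____*_*
****____****
*___*___*___*
**__**__**__**
*_*_*_*_*_*_*_*
****************
*_______________*
**______________**
*_*_____________*_*
****____________****
*___*___________*___*
**__**__________**__**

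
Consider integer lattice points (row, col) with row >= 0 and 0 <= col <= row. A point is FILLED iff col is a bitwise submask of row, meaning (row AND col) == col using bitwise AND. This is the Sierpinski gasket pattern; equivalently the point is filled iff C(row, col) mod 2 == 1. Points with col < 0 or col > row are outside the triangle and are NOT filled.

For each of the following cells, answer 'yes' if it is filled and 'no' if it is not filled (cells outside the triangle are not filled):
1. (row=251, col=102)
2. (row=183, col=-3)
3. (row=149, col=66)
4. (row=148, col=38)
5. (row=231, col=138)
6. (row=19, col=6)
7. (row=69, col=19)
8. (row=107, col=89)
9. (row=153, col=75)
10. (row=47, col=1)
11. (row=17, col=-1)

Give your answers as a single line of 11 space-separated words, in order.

Answer: no no no no no no no no no yes no

Derivation:
(251,102): row=0b11111011, col=0b1100110, row AND col = 0b1100010 = 98; 98 != 102 -> empty
(183,-3): col outside [0, 183] -> not filled
(149,66): row=0b10010101, col=0b1000010, row AND col = 0b0 = 0; 0 != 66 -> empty
(148,38): row=0b10010100, col=0b100110, row AND col = 0b100 = 4; 4 != 38 -> empty
(231,138): row=0b11100111, col=0b10001010, row AND col = 0b10000010 = 130; 130 != 138 -> empty
(19,6): row=0b10011, col=0b110, row AND col = 0b10 = 2; 2 != 6 -> empty
(69,19): row=0b1000101, col=0b10011, row AND col = 0b1 = 1; 1 != 19 -> empty
(107,89): row=0b1101011, col=0b1011001, row AND col = 0b1001001 = 73; 73 != 89 -> empty
(153,75): row=0b10011001, col=0b1001011, row AND col = 0b1001 = 9; 9 != 75 -> empty
(47,1): row=0b101111, col=0b1, row AND col = 0b1 = 1; 1 == 1 -> filled
(17,-1): col outside [0, 17] -> not filled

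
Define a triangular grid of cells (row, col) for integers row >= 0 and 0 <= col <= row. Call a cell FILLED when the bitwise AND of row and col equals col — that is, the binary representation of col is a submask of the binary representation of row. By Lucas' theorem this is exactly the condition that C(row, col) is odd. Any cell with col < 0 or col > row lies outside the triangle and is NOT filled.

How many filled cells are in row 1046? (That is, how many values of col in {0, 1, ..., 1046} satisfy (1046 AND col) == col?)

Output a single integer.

Answer: 16

Derivation:
1046 in binary = 10000010110
popcount(1046) = number of 1-bits in 10000010110 = 4
A col c satisfies (1046 AND c) == c iff every set bit of c is also set in 1046; each of the 4 set bits of 1046 can independently be on or off in c.
count = 2^4 = 16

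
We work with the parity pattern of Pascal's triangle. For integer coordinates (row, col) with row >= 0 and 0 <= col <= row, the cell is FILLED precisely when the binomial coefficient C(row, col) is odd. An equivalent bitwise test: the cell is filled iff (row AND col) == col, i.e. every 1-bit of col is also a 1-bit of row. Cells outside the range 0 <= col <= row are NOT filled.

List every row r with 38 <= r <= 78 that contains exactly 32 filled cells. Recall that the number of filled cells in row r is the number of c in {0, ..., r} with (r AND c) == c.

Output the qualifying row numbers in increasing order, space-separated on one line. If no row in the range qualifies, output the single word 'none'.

Answer: 47 55 59 61 62

Derivation:
Row r has 2^popcount(r) filled cells, so we need popcount(r) = log2(32) = 5.
Scan r = 38..78 and keep those with exactly 5 one-bits:
r=38=100110 popcount=3 -> skip
r=39=100111 popcount=4 -> skip
r=40=101000 popcount=2 -> skip
r=41=101001 popcount=3 -> skip
r=42=101010 popcount=3 -> skip
r=43=101011 popcount=4 -> skip
r=44=101100 popcount=3 -> skip
r=45=101101 popcount=4 -> skip
r=46=101110 popcount=4 -> skip
r=47=101111 popcount=5 -> KEEP
r=48=110000 popcount=2 -> skip
r=49=110001 popcount=3 -> skip
r=50=110010 popcount=3 -> skip
r=51=110011 popcount=4 -> skip
r=52=110100 popcount=3 -> skip
r=53=110101 popcount=4 -> skip
r=54=110110 popcount=4 -> skip
r=55=110111 popcount=5 -> KEEP
r=56=111000 popcount=3 -> skip
r=57=111001 popcount=4 -> skip
r=58=111010 popcount=4 -> skip
r=59=111011 popcount=5 -> KEEP
r=60=111100 popcount=4 -> skip
r=61=111101 popcount=5 -> KEEP
r=62=111110 popcount=5 -> KEEP
r=63=111111 popcount=6 -> skip
r=64=1000000 popcount=1 -> skip
r=65=1000001 popcount=2 -> skip
r=66=1000010 popcount=2 -> skip
r=67=1000011 popcount=3 -> skip
r=68=1000100 popcount=2 -> skip
r=69=1000101 popcount=3 -> skip
r=70=1000110 popcount=3 -> skip
r=71=1000111 popcount=4 -> skip
r=72=1001000 popcount=2 -> skip
r=73=1001001 popcount=3 -> skip
r=74=1001010 popcount=3 -> skip
r=75=1001011 popcount=4 -> skip
r=76=1001100 popcount=3 -> skip
r=77=1001101 popcount=4 -> skip
r=78=1001110 popcount=4 -> skip
Kept rows: 47 55 59 61 62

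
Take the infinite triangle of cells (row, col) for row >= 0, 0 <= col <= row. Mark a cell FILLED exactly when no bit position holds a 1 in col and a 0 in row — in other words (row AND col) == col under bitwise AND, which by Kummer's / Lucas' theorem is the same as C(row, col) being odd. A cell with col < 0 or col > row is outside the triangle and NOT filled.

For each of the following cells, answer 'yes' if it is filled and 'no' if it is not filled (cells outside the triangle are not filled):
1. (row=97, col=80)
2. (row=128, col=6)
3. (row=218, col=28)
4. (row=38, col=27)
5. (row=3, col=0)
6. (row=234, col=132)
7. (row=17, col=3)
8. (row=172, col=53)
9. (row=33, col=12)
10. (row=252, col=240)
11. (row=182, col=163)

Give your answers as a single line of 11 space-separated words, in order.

Answer: no no no no yes no no no no yes no

Derivation:
(97,80): row=0b1100001, col=0b1010000, row AND col = 0b1000000 = 64; 64 != 80 -> empty
(128,6): row=0b10000000, col=0b110, row AND col = 0b0 = 0; 0 != 6 -> empty
(218,28): row=0b11011010, col=0b11100, row AND col = 0b11000 = 24; 24 != 28 -> empty
(38,27): row=0b100110, col=0b11011, row AND col = 0b10 = 2; 2 != 27 -> empty
(3,0): row=0b11, col=0b0, row AND col = 0b0 = 0; 0 == 0 -> filled
(234,132): row=0b11101010, col=0b10000100, row AND col = 0b10000000 = 128; 128 != 132 -> empty
(17,3): row=0b10001, col=0b11, row AND col = 0b1 = 1; 1 != 3 -> empty
(172,53): row=0b10101100, col=0b110101, row AND col = 0b100100 = 36; 36 != 53 -> empty
(33,12): row=0b100001, col=0b1100, row AND col = 0b0 = 0; 0 != 12 -> empty
(252,240): row=0b11111100, col=0b11110000, row AND col = 0b11110000 = 240; 240 == 240 -> filled
(182,163): row=0b10110110, col=0b10100011, row AND col = 0b10100010 = 162; 162 != 163 -> empty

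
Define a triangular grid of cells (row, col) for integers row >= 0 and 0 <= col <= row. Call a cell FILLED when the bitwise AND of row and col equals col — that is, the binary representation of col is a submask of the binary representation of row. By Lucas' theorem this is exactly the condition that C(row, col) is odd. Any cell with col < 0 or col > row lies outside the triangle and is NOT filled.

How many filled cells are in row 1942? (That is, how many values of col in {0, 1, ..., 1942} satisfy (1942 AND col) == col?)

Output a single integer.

1942 in binary = 11110010110
popcount(1942) = number of 1-bits in 11110010110 = 7
A col c satisfies (1942 AND c) == c iff every set bit of c is also set in 1942; each of the 7 set bits of 1942 can independently be on or off in c.
count = 2^7 = 128

Answer: 128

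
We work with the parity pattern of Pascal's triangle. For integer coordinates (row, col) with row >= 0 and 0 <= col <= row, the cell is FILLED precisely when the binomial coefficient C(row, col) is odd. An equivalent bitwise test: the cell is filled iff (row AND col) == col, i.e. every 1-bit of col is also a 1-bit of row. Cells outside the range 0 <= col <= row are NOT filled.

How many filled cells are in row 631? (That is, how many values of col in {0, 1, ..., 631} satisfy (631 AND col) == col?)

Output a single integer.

Answer: 128

Derivation:
631 in binary = 1001110111
popcount(631) = number of 1-bits in 1001110111 = 7
A col c satisfies (631 AND c) == c iff every set bit of c is also set in 631; each of the 7 set bits of 631 can independently be on or off in c.
count = 2^7 = 128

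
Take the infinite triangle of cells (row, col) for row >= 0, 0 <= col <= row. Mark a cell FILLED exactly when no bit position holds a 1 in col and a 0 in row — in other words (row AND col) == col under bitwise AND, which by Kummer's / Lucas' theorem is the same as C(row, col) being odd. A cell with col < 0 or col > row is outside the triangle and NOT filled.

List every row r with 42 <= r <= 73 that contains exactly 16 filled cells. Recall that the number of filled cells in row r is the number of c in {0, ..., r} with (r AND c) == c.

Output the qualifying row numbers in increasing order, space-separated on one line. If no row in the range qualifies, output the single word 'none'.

Answer: 43 45 46 51 53 54 57 58 60 71

Derivation:
Row r has 2^popcount(r) filled cells, so we need popcount(r) = log2(16) = 4.
Scan r = 42..73 and keep those with exactly 4 one-bits:
r=42=101010 popcount=3 -> skip
r=43=101011 popcount=4 -> KEEP
r=44=101100 popcount=3 -> skip
r=45=101101 popcount=4 -> KEEP
r=46=101110 popcount=4 -> KEEP
r=47=101111 popcount=5 -> skip
r=48=110000 popcount=2 -> skip
r=49=110001 popcount=3 -> skip
r=50=110010 popcount=3 -> skip
r=51=110011 popcount=4 -> KEEP
r=52=110100 popcount=3 -> skip
r=53=110101 popcount=4 -> KEEP
r=54=110110 popcount=4 -> KEEP
r=55=110111 popcount=5 -> skip
r=56=111000 popcount=3 -> skip
r=57=111001 popcount=4 -> KEEP
r=58=111010 popcount=4 -> KEEP
r=59=111011 popcount=5 -> skip
r=60=111100 popcount=4 -> KEEP
r=61=111101 popcount=5 -> skip
r=62=111110 popcount=5 -> skip
r=63=111111 popcount=6 -> skip
r=64=1000000 popcount=1 -> skip
r=65=1000001 popcount=2 -> skip
r=66=1000010 popcount=2 -> skip
r=67=1000011 popcount=3 -> skip
r=68=1000100 popcount=2 -> skip
r=69=1000101 popcount=3 -> skip
r=70=1000110 popcount=3 -> skip
r=71=1000111 popcount=4 -> KEEP
r=72=1001000 popcount=2 -> skip
r=73=1001001 popcount=3 -> skip
Kept rows: 43 45 46 51 53 54 57 58 60 71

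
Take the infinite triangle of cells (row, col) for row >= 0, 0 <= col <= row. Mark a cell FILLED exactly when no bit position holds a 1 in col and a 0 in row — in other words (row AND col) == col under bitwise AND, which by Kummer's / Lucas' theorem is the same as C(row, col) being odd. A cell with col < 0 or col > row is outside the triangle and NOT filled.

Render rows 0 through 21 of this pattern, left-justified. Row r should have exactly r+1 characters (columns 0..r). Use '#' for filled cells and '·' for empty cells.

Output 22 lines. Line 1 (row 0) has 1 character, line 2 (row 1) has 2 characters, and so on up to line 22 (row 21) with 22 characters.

r0=0: #
r1=1: ##
r2=10: #·#
r3=11: ####
r4=100: #···#
r5=101: ##··##
r6=110: #·#·#·#
r7=111: ########
r8=1000: #·······#
r9=1001: ##······##
r10=1010: #·#·····#·#
r11=1011: ####····####
r12=1100: #···#···#···#
r13=1101: ##··##··##··##
r14=1110: #·#·#·#·#·#·#·#
r15=1111: ################
r16=10000: #···············#
r17=10001: ##··············##
r18=10010: #·#·············#·#
r19=10011: ####············####
r20=10100: #···#···········#···#
r21=10101: ##··##··········##··##

Answer: #
##
#·#
####
#···#
##··##
#·#·#·#
########
#·······#
##······##
#·#·····#·#
####····####
#···#···#···#
##··##··##··##
#·#·#·#·#·#·#·#
################
#···············#
##··············##
#·#·············#·#
####············####
#···#···········#···#
##··##··········##··##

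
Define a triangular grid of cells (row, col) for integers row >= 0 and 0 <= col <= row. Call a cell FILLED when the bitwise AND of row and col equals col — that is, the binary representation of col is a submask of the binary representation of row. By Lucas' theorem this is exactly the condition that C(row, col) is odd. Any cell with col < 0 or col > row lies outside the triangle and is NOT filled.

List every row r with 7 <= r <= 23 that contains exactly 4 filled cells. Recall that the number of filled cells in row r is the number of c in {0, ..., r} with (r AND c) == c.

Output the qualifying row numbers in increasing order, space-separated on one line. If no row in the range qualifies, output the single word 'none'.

Row r has 2^popcount(r) filled cells, so we need popcount(r) = log2(4) = 2.
Scan r = 7..23 and keep those with exactly 2 one-bits:
r=7=111 popcount=3 -> skip
r=8=1000 popcount=1 -> skip
r=9=1001 popcount=2 -> KEEP
r=10=1010 popcount=2 -> KEEP
r=11=1011 popcount=3 -> skip
r=12=1100 popcount=2 -> KEEP
r=13=1101 popcount=3 -> skip
r=14=1110 popcount=3 -> skip
r=15=1111 popcount=4 -> skip
r=16=10000 popcount=1 -> skip
r=17=10001 popcount=2 -> KEEP
r=18=10010 popcount=2 -> KEEP
r=19=10011 popcount=3 -> skip
r=20=10100 popcount=2 -> KEEP
r=21=10101 popcount=3 -> skip
r=22=10110 popcount=3 -> skip
r=23=10111 popcount=4 -> skip
Kept rows: 9 10 12 17 18 20

Answer: 9 10 12 17 18 20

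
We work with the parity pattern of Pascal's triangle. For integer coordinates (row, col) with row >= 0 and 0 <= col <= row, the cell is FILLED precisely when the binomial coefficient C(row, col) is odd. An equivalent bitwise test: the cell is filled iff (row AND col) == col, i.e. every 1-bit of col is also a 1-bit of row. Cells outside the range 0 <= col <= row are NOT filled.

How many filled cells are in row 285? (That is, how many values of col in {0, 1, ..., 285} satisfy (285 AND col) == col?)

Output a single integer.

285 in binary = 100011101
popcount(285) = number of 1-bits in 100011101 = 5
A col c satisfies (285 AND c) == c iff every set bit of c is also set in 285; each of the 5 set bits of 285 can independently be on or off in c.
count = 2^5 = 32

Answer: 32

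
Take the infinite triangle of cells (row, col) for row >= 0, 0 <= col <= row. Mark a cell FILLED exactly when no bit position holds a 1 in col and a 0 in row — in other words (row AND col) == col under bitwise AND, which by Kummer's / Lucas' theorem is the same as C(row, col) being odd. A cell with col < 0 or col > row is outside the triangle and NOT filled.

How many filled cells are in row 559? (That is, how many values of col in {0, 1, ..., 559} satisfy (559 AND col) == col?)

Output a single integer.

Answer: 64

Derivation:
559 in binary = 1000101111
popcount(559) = number of 1-bits in 1000101111 = 6
A col c satisfies (559 AND c) == c iff every set bit of c is also set in 559; each of the 6 set bits of 559 can independently be on or off in c.
count = 2^6 = 64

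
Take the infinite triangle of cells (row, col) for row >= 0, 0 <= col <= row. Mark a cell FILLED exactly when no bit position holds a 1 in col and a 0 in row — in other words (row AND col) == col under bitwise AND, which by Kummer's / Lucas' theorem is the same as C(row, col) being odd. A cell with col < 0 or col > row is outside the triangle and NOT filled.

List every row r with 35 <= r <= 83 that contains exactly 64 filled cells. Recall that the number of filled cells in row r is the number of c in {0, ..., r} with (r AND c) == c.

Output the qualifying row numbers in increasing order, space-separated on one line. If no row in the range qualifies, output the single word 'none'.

Answer: 63

Derivation:
Row r has 2^popcount(r) filled cells, so we need popcount(r) = log2(64) = 6.
Scan r = 35..83 and keep those with exactly 6 one-bits:
r=35=100011 popcount=3 -> skip
r=36=100100 popcount=2 -> skip
r=37=100101 popcount=3 -> skip
r=38=100110 popcount=3 -> skip
r=39=100111 popcount=4 -> skip
r=40=101000 popcount=2 -> skip
r=41=101001 popcount=3 -> skip
r=42=101010 popcount=3 -> skip
r=43=101011 popcount=4 -> skip
r=44=101100 popcount=3 -> skip
r=45=101101 popcount=4 -> skip
r=46=101110 popcount=4 -> skip
r=47=101111 popcount=5 -> skip
r=48=110000 popcount=2 -> skip
r=49=110001 popcount=3 -> skip
r=50=110010 popcount=3 -> skip
r=51=110011 popcount=4 -> skip
r=52=110100 popcount=3 -> skip
r=53=110101 popcount=4 -> skip
r=54=110110 popcount=4 -> skip
r=55=110111 popcount=5 -> skip
r=56=111000 popcount=3 -> skip
r=57=111001 popcount=4 -> skip
r=58=111010 popcount=4 -> skip
r=59=111011 popcount=5 -> skip
r=60=111100 popcount=4 -> skip
r=61=111101 popcount=5 -> skip
r=62=111110 popcount=5 -> skip
r=63=111111 popcount=6 -> KEEP
r=64=1000000 popcount=1 -> skip
r=65=1000001 popcount=2 -> skip
r=66=1000010 popcount=2 -> skip
r=67=1000011 popcount=3 -> skip
r=68=1000100 popcount=2 -> skip
r=69=1000101 popcount=3 -> skip
r=70=1000110 popcount=3 -> skip
r=71=1000111 popcount=4 -> skip
r=72=1001000 popcount=2 -> skip
r=73=1001001 popcount=3 -> skip
r=74=1001010 popcount=3 -> skip
r=75=1001011 popcount=4 -> skip
r=76=1001100 popcount=3 -> skip
r=77=1001101 popcount=4 -> skip
r=78=1001110 popcount=4 -> skip
r=79=1001111 popcount=5 -> skip
r=80=1010000 popcount=2 -> skip
r=81=1010001 popcount=3 -> skip
r=82=1010010 popcount=3 -> skip
r=83=1010011 popcount=4 -> skip
Kept rows: 63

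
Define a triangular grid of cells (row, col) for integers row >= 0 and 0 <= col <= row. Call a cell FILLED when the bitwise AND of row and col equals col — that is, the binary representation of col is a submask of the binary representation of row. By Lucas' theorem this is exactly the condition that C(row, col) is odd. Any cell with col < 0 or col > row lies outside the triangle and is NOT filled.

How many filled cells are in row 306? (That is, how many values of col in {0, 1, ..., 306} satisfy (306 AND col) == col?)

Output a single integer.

Answer: 16

Derivation:
306 in binary = 100110010
popcount(306) = number of 1-bits in 100110010 = 4
A col c satisfies (306 AND c) == c iff every set bit of c is also set in 306; each of the 4 set bits of 306 can independently be on or off in c.
count = 2^4 = 16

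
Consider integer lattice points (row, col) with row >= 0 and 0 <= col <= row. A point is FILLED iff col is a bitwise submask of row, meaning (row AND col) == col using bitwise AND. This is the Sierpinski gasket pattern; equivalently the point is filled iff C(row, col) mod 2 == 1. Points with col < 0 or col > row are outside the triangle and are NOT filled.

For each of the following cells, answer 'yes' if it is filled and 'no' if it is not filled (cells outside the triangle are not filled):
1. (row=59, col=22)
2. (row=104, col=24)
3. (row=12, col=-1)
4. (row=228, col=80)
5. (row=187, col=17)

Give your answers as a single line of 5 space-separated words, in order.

Answer: no no no no yes

Derivation:
(59,22): row=0b111011, col=0b10110, row AND col = 0b10010 = 18; 18 != 22 -> empty
(104,24): row=0b1101000, col=0b11000, row AND col = 0b1000 = 8; 8 != 24 -> empty
(12,-1): col outside [0, 12] -> not filled
(228,80): row=0b11100100, col=0b1010000, row AND col = 0b1000000 = 64; 64 != 80 -> empty
(187,17): row=0b10111011, col=0b10001, row AND col = 0b10001 = 17; 17 == 17 -> filled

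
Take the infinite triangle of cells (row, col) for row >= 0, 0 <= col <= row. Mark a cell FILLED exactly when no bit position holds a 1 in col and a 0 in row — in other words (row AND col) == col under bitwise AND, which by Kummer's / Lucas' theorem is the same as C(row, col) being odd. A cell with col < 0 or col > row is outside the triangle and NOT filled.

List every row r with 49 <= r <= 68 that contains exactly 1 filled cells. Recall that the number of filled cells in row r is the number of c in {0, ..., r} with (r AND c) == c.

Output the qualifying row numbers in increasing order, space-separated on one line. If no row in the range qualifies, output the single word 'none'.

Row r has 2^popcount(r) filled cells, so we need popcount(r) = log2(1) = 0.
Scan r = 49..68 and keep those with exactly 0 one-bits:
r=49=110001 popcount=3 -> skip
r=50=110010 popcount=3 -> skip
r=51=110011 popcount=4 -> skip
r=52=110100 popcount=3 -> skip
r=53=110101 popcount=4 -> skip
r=54=110110 popcount=4 -> skip
r=55=110111 popcount=5 -> skip
r=56=111000 popcount=3 -> skip
r=57=111001 popcount=4 -> skip
r=58=111010 popcount=4 -> skip
r=59=111011 popcount=5 -> skip
r=60=111100 popcount=4 -> skip
r=61=111101 popcount=5 -> skip
r=62=111110 popcount=5 -> skip
r=63=111111 popcount=6 -> skip
r=64=1000000 popcount=1 -> skip
r=65=1000001 popcount=2 -> skip
r=66=1000010 popcount=2 -> skip
r=67=1000011 popcount=3 -> skip
r=68=1000100 popcount=2 -> skip
Kept rows: none

Answer: none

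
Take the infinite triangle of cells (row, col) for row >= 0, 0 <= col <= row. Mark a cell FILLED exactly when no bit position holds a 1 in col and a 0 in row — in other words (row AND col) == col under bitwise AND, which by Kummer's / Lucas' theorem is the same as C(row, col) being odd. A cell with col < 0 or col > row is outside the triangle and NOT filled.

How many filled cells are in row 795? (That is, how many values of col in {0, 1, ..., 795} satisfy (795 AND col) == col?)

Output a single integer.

795 in binary = 1100011011
popcount(795) = number of 1-bits in 1100011011 = 6
A col c satisfies (795 AND c) == c iff every set bit of c is also set in 795; each of the 6 set bits of 795 can independently be on or off in c.
count = 2^6 = 64

Answer: 64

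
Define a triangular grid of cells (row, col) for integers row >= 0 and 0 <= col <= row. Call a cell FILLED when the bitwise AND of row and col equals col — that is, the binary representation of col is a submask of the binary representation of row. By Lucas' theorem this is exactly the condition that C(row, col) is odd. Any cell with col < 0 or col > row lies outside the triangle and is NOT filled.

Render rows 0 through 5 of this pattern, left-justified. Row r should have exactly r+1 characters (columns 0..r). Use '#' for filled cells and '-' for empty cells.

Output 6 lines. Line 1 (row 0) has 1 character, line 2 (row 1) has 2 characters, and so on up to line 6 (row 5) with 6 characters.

Answer: #
##
#-#
####
#---#
##--##

Derivation:
r0=0: #
r1=1: ##
r2=10: #-#
r3=11: ####
r4=100: #---#
r5=101: ##--##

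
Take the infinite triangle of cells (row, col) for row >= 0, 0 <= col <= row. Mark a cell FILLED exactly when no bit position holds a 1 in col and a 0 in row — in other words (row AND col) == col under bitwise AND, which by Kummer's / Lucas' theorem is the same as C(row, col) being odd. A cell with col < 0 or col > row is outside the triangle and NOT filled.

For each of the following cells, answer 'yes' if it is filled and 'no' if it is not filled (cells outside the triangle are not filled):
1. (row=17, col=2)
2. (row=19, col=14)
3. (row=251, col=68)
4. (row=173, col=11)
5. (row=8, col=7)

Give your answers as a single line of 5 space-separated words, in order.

(17,2): row=0b10001, col=0b10, row AND col = 0b0 = 0; 0 != 2 -> empty
(19,14): row=0b10011, col=0b1110, row AND col = 0b10 = 2; 2 != 14 -> empty
(251,68): row=0b11111011, col=0b1000100, row AND col = 0b1000000 = 64; 64 != 68 -> empty
(173,11): row=0b10101101, col=0b1011, row AND col = 0b1001 = 9; 9 != 11 -> empty
(8,7): row=0b1000, col=0b111, row AND col = 0b0 = 0; 0 != 7 -> empty

Answer: no no no no no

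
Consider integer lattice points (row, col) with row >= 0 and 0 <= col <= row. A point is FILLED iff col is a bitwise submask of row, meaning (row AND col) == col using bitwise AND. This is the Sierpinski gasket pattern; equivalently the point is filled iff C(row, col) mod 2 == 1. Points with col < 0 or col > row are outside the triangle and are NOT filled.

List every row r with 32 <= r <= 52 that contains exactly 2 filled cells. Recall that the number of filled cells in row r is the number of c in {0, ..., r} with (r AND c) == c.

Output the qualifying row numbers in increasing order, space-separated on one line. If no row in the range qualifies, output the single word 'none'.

Answer: 32

Derivation:
Row r has 2^popcount(r) filled cells, so we need popcount(r) = log2(2) = 1.
Scan r = 32..52 and keep those with exactly 1 one-bits:
r=32=100000 popcount=1 -> KEEP
r=33=100001 popcount=2 -> skip
r=34=100010 popcount=2 -> skip
r=35=100011 popcount=3 -> skip
r=36=100100 popcount=2 -> skip
r=37=100101 popcount=3 -> skip
r=38=100110 popcount=3 -> skip
r=39=100111 popcount=4 -> skip
r=40=101000 popcount=2 -> skip
r=41=101001 popcount=3 -> skip
r=42=101010 popcount=3 -> skip
r=43=101011 popcount=4 -> skip
r=44=101100 popcount=3 -> skip
r=45=101101 popcount=4 -> skip
r=46=101110 popcount=4 -> skip
r=47=101111 popcount=5 -> skip
r=48=110000 popcount=2 -> skip
r=49=110001 popcount=3 -> skip
r=50=110010 popcount=3 -> skip
r=51=110011 popcount=4 -> skip
r=52=110100 popcount=3 -> skip
Kept rows: 32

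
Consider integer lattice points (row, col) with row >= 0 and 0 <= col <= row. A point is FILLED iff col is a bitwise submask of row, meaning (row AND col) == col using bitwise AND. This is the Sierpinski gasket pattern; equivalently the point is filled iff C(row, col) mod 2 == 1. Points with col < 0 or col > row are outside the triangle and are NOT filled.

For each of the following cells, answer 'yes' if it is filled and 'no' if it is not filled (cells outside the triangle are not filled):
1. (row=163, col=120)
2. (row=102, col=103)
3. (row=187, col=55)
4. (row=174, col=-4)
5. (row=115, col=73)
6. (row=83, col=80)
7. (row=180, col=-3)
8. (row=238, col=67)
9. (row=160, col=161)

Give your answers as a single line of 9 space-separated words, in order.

Answer: no no no no no yes no no no

Derivation:
(163,120): row=0b10100011, col=0b1111000, row AND col = 0b100000 = 32; 32 != 120 -> empty
(102,103): col outside [0, 102] -> not filled
(187,55): row=0b10111011, col=0b110111, row AND col = 0b110011 = 51; 51 != 55 -> empty
(174,-4): col outside [0, 174] -> not filled
(115,73): row=0b1110011, col=0b1001001, row AND col = 0b1000001 = 65; 65 != 73 -> empty
(83,80): row=0b1010011, col=0b1010000, row AND col = 0b1010000 = 80; 80 == 80 -> filled
(180,-3): col outside [0, 180] -> not filled
(238,67): row=0b11101110, col=0b1000011, row AND col = 0b1000010 = 66; 66 != 67 -> empty
(160,161): col outside [0, 160] -> not filled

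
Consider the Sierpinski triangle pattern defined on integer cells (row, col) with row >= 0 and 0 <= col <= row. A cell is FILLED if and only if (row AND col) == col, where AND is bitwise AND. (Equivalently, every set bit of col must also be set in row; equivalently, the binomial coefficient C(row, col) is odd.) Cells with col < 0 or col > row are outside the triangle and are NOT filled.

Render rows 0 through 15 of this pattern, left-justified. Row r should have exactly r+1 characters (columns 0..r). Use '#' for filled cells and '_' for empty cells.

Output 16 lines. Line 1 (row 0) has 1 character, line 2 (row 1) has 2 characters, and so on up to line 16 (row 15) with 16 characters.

Answer: #
##
#_#
####
#___#
##__##
#_#_#_#
########
#_______#
##______##
#_#_____#_#
####____####
#___#___#___#
##__##__##__##
#_#_#_#_#_#_#_#
################

Derivation:
r0=0: #
r1=1: ##
r2=10: #_#
r3=11: ####
r4=100: #___#
r5=101: ##__##
r6=110: #_#_#_#
r7=111: ########
r8=1000: #_______#
r9=1001: ##______##
r10=1010: #_#_____#_#
r11=1011: ####____####
r12=1100: #___#___#___#
r13=1101: ##__##__##__##
r14=1110: #_#_#_#_#_#_#_#
r15=1111: ################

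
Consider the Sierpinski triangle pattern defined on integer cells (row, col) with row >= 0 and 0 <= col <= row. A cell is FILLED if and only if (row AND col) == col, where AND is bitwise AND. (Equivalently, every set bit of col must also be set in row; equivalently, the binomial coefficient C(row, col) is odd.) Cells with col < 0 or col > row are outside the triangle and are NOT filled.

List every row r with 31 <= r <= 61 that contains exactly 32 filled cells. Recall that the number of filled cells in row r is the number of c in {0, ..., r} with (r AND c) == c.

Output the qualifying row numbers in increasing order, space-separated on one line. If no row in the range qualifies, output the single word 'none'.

Row r has 2^popcount(r) filled cells, so we need popcount(r) = log2(32) = 5.
Scan r = 31..61 and keep those with exactly 5 one-bits:
r=31=11111 popcount=5 -> KEEP
r=32=100000 popcount=1 -> skip
r=33=100001 popcount=2 -> skip
r=34=100010 popcount=2 -> skip
r=35=100011 popcount=3 -> skip
r=36=100100 popcount=2 -> skip
r=37=100101 popcount=3 -> skip
r=38=100110 popcount=3 -> skip
r=39=100111 popcount=4 -> skip
r=40=101000 popcount=2 -> skip
r=41=101001 popcount=3 -> skip
r=42=101010 popcount=3 -> skip
r=43=101011 popcount=4 -> skip
r=44=101100 popcount=3 -> skip
r=45=101101 popcount=4 -> skip
r=46=101110 popcount=4 -> skip
r=47=101111 popcount=5 -> KEEP
r=48=110000 popcount=2 -> skip
r=49=110001 popcount=3 -> skip
r=50=110010 popcount=3 -> skip
r=51=110011 popcount=4 -> skip
r=52=110100 popcount=3 -> skip
r=53=110101 popcount=4 -> skip
r=54=110110 popcount=4 -> skip
r=55=110111 popcount=5 -> KEEP
r=56=111000 popcount=3 -> skip
r=57=111001 popcount=4 -> skip
r=58=111010 popcount=4 -> skip
r=59=111011 popcount=5 -> KEEP
r=60=111100 popcount=4 -> skip
r=61=111101 popcount=5 -> KEEP
Kept rows: 31 47 55 59 61

Answer: 31 47 55 59 61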